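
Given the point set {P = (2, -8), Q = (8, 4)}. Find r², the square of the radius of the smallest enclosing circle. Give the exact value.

45

The smallest circle enclosing two points has them as diameter endpoints.
Centre = midpoint = (5, -2); r² = |PQ|²/4 = 180/4 = 45.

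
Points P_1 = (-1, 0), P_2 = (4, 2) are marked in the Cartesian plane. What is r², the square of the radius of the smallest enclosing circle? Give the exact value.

The smallest circle enclosing two points has them as diameter endpoints.
Centre = midpoint = (1.5, 1); r² = |P_1P_2|²/4 = 29/4 = 7.25.

7.25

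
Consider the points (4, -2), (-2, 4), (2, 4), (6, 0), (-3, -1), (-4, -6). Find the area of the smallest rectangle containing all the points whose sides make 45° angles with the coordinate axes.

96

In coordinates u = x + y, v = x − y the rectangle is axis-aligned; the map (x,y)→(u,v) scales areas by 2.
u-values: 2, 2, 6, 6, -4, -10; range = 6 − (-10) = 16.
v-values: 6, -6, -2, 6, -2, 2; range = 6 − (-6) = 12.
Area = (16 × 12) / 2 = 96.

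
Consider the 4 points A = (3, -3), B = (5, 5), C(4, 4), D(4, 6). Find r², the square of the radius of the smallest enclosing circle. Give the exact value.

A smallest enclosing disk is always determined by at most three of the input points on its boundary.
The farthest pair is A–D with squared distance 82. The circle on this segment as diameter has centre (3.5, 1.5) and r² = 82/4 = 20.5.
Check B: distance² to centre = 14.5 ≤ 20.5, so it lies inside.
All remaining points lie in this disk, and no smaller disk contains both endpoints, so this is the minimum enclosing circle.

20.5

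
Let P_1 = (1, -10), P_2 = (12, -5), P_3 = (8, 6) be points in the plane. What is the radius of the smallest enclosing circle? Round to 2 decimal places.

Side lengths²: P_1P_2² = 146, P_1P_3² = 305, P_2P_3² = 137.
Since P_1P_3² = 305 ≥ 146 + 137 = 283, the angle opposite P_1P_3 is not acute, so the smallest enclosing circle has P_1P_3 as diameter.
Centre = midpoint of P_1P_3 = (4.5, -2), r² = 305/4 = 76.25.
r = √(76.25) ≈ 8.73.

8.73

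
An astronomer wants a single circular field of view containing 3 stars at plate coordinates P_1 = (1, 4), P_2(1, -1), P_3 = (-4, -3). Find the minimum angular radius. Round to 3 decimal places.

Side lengths²: P_1P_2² = 25, P_1P_3² = 74, P_2P_3² = 29.
Since P_1P_3² = 74 ≥ 29 + 25 = 54, the angle opposite P_1P_3 is not acute, so the smallest enclosing circle has P_1P_3 as diameter.
Centre = midpoint of P_1P_3 = (-1.5, 0.5), r² = 74/4 = 18.5.
r = √(18.5) ≈ 4.301.

4.301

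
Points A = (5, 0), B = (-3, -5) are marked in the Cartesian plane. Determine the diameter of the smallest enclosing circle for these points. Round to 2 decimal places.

9.43

The smallest circle enclosing two points has them as diameter endpoints.
Centre = midpoint = (1, -2.5); r² = |AB|²/4 = 89/4 = 22.25.
Diameter = 2r = 2√(22.25) ≈ 9.43.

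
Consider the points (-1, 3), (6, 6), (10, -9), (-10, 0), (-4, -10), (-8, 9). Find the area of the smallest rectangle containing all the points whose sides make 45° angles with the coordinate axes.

468

In coordinates u = x + y, v = x − y the rectangle is axis-aligned; the map (x,y)→(u,v) scales areas by 2.
u-values: 2, 12, 1, -10, -14, 1; range = 12 − (-14) = 26.
v-values: -4, 0, 19, -10, 6, -17; range = 19 − (-17) = 36.
Area = (26 × 36) / 2 = 468.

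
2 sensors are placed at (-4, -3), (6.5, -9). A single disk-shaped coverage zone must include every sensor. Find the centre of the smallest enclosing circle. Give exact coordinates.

The smallest circle enclosing two points has them as diameter endpoints.
Centre = midpoint = (1.25, -6); r² = |(-4, -3)−(6.5, -9)|²/4 = 146.25/4 = 36.5625.
Centre = (1.25, -6).

(1.25, -6)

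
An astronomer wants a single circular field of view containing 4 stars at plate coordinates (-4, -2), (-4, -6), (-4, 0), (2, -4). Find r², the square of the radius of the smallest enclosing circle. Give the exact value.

130/9

By Welzl's lemma the MEC is supported by two points (diametrically opposite) or three points (on a circumcircle).
The minimum enclosing circle is determined by three boundary points: (-4, -6), (-4, 0), (2, -4).
Their circumcentre is (-5/3, -3) with r² = 130/9.
The farthest remaining point (-4, -2) is at distance² 58/9 ≤ 130/9.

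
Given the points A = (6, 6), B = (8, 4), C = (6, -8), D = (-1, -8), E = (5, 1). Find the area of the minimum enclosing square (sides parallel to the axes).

The bounding box has width 9 and height 14.
An axis-aligned square enclosing the set must have side ≥ max(width, height).
So the minimum side is max(9, 14) = 14.
Area = 14² = 196.

196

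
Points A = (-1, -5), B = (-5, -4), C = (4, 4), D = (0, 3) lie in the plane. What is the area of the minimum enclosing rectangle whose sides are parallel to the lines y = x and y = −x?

59.5

In coordinates u = x + y, v = x − y the rectangle is axis-aligned; the map (x,y)→(u,v) scales areas by 2.
u-values: -6, -9, 8, 3; range = 8 − (-9) = 17.
v-values: 4, -1, 0, -3; range = 4 − (-3) = 7.
Area = (17 × 7) / 2 = 59.5.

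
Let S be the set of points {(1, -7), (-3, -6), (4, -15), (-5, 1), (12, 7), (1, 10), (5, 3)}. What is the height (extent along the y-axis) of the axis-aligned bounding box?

max y = 10, min y = -15, so height = 25.

25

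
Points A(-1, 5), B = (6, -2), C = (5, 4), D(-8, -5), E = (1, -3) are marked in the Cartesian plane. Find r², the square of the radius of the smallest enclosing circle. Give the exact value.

62.5

The minimum enclosing circle of a finite set is fixed by two of the points (as a diameter) or three (as a circumcircle).
The farthest pair is C–D with squared distance 250. The circle on this segment as diameter has centre (-1.5, -0.5) and r² = 250/4 = 62.5.
Check A: distance² to centre = 30.5 ≤ 62.5, so it lies inside.
All remaining points lie in this disk, and no smaller disk contains both endpoints, so this is the minimum enclosing circle.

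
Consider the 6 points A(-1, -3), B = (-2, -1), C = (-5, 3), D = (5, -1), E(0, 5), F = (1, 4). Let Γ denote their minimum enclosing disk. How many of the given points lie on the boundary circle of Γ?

A smallest enclosing disk is always determined by at most three of the input points on its boundary.
The farthest pair is C–D with squared distance 116. The circle on this segment as diameter has centre (0, 1) and r² = 116/4 = 29.
Check A: distance² to centre = 17 ≤ 29, so it lies inside.
All remaining points lie in this disk, and no smaller disk contains both endpoints, so this is the minimum enclosing circle.
The points at distance exactly r from the centre are C, D — 2 points.

2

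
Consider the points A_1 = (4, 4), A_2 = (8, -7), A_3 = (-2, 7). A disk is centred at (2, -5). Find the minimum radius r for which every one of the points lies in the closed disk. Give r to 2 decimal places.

12.65

The required radius is the distance from (2, -5) to the farthest point.
Squared distances: 85, 40, 160.
Maximum is 160, attained at A_3.
r = √160 ≈ 12.65.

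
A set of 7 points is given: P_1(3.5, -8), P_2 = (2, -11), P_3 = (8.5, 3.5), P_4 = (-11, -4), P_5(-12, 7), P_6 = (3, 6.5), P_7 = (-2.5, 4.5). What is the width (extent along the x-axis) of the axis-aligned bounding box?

max x = 8.5, min x = -12, so width = 20.5.

20.5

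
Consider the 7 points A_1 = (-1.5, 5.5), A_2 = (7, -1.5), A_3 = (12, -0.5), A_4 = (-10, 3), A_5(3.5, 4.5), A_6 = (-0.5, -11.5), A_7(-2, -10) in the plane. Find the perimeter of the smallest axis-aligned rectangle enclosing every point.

Width = max x − min x = 12 − (-10) = 22.
Height = max y − min y = 5.5 − (-11.5) = 17.
Perimeter = 2(22 + 17) = 78.

78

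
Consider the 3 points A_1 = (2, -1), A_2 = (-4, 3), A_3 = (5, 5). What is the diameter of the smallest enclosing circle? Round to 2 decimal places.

9.29

Side lengths²: A_1A_2² = 52, A_1A_3² = 45, A_2A_3² = 85.
Since A_2A_3² = 85 < 52 + 45 = 97, the triangle is acute, so the smallest enclosing circle is the circumcircle.
Circumcentre = (0.625, 3.4375), r² = 21.58203125.
Diameter = 2r = 2√(21.58203125) ≈ 9.29.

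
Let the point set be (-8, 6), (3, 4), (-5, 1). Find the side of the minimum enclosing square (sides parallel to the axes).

11

The bounding box has width 11 and height 5.
An axis-aligned square enclosing the set must have side ≥ max(width, height).
So the minimum side is max(11, 5) = 11.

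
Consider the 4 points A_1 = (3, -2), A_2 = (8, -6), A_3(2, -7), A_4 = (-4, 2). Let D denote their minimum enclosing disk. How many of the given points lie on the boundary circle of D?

2

By Welzl's lemma the MEC is supported by two points (diametrically opposite) or three points (on a circumcircle).
The farthest pair is A_2–A_4 with squared distance 208. The circle on this segment as diameter has centre (2, -2) and r² = 208/4 = 52.
Check A_1: distance² to centre = 1 ≤ 52, so it lies inside.
All remaining points lie in this disk, and no smaller disk contains both endpoints, so this is the minimum enclosing circle.
The points at distance exactly r from the centre are A_2, A_4 — 2 points.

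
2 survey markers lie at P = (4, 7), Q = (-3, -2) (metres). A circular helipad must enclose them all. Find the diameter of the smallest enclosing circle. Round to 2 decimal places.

The smallest circle enclosing two points has them as diameter endpoints.
Centre = midpoint = (0.5, 2.5); r² = |PQ|²/4 = 130/4 = 32.5.
Diameter = 2r = 2√(32.5) ≈ 11.40.

11.40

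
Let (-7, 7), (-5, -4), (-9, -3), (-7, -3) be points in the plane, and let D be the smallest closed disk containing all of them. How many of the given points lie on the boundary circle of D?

2

By Welzl's lemma the MEC is supported by two points (diametrically opposite) or three points (on a circumcircle).
The farthest pair is (-7, 7)–(-5, -4) with squared distance 125. The circle on this segment as diameter has centre (-6, 1.5) and r² = 125/4 = 31.25.
Check (-9, -3): distance² to centre = 29.25 ≤ 31.25, so it lies inside.
All remaining points lie in this disk, and no smaller disk contains both endpoints, so this is the minimum enclosing circle.
The points at distance exactly r from the centre are (-7, 7), (-5, -4) — 2 points.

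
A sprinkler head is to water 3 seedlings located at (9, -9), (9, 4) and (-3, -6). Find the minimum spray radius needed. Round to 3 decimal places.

Call the three points A, B, C in the order given.
Side lengths²: AB² = 169, AC² = 153, BC² = 244.
Since BC² = 244 < 169 + 153 = 322, the triangle is acute, so the smallest enclosing circle is the circumcircle.
Circumcentre = (4.25, -2.5), r² = 64.8125.
r = √(64.8125) ≈ 8.051.

8.051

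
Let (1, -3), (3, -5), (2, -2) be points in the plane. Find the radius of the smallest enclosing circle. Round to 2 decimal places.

1.58

Call the three points A, B, C in the order given.
Side lengths²: AB² = 8, AC² = 2, BC² = 10.
Since BC² = 10 ≥ 8 + 2 = 10, the angle opposite BC is not acute, so the smallest enclosing circle has BC as diameter.
Centre = midpoint of BC = (2.5, -3.5), r² = 10/4 = 2.5.
r = √(2.5) ≈ 1.58.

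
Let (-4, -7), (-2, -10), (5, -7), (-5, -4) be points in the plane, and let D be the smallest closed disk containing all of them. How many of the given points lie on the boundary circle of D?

A smallest enclosing disk is always determined by at most three of the input points on its boundary.
The farthest pair is (5, -7)–(-5, -4) with squared distance 109. The circle on this segment as diameter has centre (0, -5.5) and r² = 109/4 = 27.25.
Check (-4, -7): distance² to centre = 18.25 ≤ 27.25, so it lies inside.
All remaining points lie in this disk, and no smaller disk contains both endpoints, so this is the minimum enclosing circle.
The points at distance exactly r from the centre are (5, -7), (-5, -4) — 2 points.

2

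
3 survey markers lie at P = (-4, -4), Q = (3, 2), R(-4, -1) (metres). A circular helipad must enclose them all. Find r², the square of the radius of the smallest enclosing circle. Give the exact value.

Side lengths²: PQ² = 85, PR² = 9, QR² = 58.
Since PQ² = 85 ≥ 58 + 9 = 67, the angle opposite PQ is not acute, so the smallest enclosing circle has PQ as diameter.
Centre = midpoint of PQ = (-0.5, -1), r² = 85/4 = 21.25.

21.25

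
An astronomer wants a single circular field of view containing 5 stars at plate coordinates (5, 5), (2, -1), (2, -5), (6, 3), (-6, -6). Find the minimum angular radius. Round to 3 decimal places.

By Welzl's lemma the MEC is supported by two points (diametrically opposite) or three points (on a circumcircle).
The farthest pair is (5, 5)–(-6, -6) with squared distance 242. The circle on this segment as diameter has centre (-0.5, -0.5) and r² = 242/4 = 60.5.
Check (2, -1): distance² to centre = 6.5 ≤ 60.5, so it lies inside.
All remaining points lie in this disk, and no smaller disk contains both endpoints, so this is the minimum enclosing circle.
r = √(60.5) ≈ 7.778.

7.778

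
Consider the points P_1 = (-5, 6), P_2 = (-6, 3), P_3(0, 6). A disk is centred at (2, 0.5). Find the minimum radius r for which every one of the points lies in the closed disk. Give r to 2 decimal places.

8.90

The required radius is the distance from (2, 0.5) to the farthest point.
Squared distances: 79.25, 70.25, 34.25.
Maximum is 79.25, attained at P_1.
r = √(79.25) ≈ 8.90.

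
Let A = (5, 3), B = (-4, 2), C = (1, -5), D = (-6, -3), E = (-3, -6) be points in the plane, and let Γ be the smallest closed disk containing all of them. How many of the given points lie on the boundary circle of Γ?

3

A smallest enclosing disk is always determined by at most three of the input points on its boundary.
The minimum enclosing circle is determined by three boundary points: A, D, E.
Their circumcentre is (-11/34, -11/34) with r² = 22765/578.
The farthest remaining point C is at distance² 13653/578 ≤ 22765/578.
The points at distance exactly r from the centre are A, D, E — 3 points.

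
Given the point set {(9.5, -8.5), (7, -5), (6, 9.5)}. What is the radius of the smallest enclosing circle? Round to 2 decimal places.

Call the three points A, B, C in the order given.
Side lengths²: AB² = 18.5, AC² = 336.25, BC² = 211.25.
Since AC² = 336.25 ≥ 211.25 + 18.5 = 229.75, the angle opposite AC is not acute, so the smallest enclosing circle has AC as diameter.
Centre = midpoint of AC = (7.75, 0.5), r² = 336.25/4 = 84.0625.
r = √(84.0625) ≈ 9.17.

9.17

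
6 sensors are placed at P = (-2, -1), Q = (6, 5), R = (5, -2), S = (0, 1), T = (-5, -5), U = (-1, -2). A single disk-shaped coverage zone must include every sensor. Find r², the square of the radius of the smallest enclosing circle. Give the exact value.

The farthest pair is Q–T with squared distance 221. The circle on this segment as diameter has centre (0.5, 0) and r² = 221/4 = 55.25.
Check P: distance² to centre = 7.25 ≤ 55.25, so it lies inside.
All remaining points lie in this disk, and no smaller disk contains both endpoints, so this is the minimum enclosing circle.

55.25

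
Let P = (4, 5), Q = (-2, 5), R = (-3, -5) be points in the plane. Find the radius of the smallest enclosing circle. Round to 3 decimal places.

Side lengths²: PQ² = 36, PR² = 149, QR² = 101.
Since PR² = 149 ≥ 101 + 36 = 137, the angle opposite PR is not acute, so the smallest enclosing circle has PR as diameter.
Centre = midpoint of PR = (0.5, 0), r² = 149/4 = 37.25.
r = √(37.25) ≈ 6.103.

6.103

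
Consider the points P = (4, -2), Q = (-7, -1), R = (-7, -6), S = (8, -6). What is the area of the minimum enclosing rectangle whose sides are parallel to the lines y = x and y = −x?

In coordinates u = x + y, v = x − y the rectangle is axis-aligned; the map (x,y)→(u,v) scales areas by 2.
u-values: 2, -8, -13, 2; range = 2 − (-13) = 15.
v-values: 6, -6, -1, 14; range = 14 − (-6) = 20.
Area = (15 × 20) / 2 = 150.

150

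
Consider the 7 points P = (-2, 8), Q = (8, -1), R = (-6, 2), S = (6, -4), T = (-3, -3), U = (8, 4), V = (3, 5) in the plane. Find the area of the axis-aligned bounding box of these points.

x ranges over [-6, 8], width 14.
y ranges over [-4, 8], height 12.
Area = 14 × 12 = 168.

168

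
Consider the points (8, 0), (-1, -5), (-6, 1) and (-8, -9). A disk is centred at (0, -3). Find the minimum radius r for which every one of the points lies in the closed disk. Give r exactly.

The required radius is the distance from (0, -3) to the farthest point.
Squared distances: 73, 5, 52, 100.
Maximum is 100, attained at (-8, -9).
r = √100 = 10.

10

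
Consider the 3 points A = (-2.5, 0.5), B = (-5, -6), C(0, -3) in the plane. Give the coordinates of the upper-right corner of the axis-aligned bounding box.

(0, 0.5)

x-range [-5, 0], y-range [-6, 0.5].
The upper-right corner is (0, 0.5).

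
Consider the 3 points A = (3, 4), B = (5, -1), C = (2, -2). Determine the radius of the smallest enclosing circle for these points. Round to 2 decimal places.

3.05

Side lengths²: AB² = 29, AC² = 37, BC² = 10.
Since AC² = 37 < 29 + 10 = 39, the triangle is acute, so the smallest enclosing circle is the circumcircle.
Circumcentre = (91/34, 33/34), r² = 5365/578.
r = √(5365/578) ≈ 3.05.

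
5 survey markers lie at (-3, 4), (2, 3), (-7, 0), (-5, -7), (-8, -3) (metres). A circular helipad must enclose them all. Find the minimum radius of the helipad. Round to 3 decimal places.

6.136

The minimum enclosing circle of a finite set is fixed by two of the points (as a diameter) or three (as a circumcircle).
The minimum enclosing circle is determined by three boundary points: (2, 3), (-5, -7), (-8, -3).
Their circumcentre is (-117/58, -95/58) with r² = 63325/1682.
The farthest remaining point (-3, 4) is at distance² 55089/1682 ≤ 63325/1682.
r = √(63325/1682) ≈ 6.136.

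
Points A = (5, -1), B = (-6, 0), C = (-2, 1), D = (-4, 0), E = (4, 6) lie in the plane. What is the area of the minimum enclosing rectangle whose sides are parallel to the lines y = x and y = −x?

In coordinates u = x + y, v = x − y the rectangle is axis-aligned; the map (x,y)→(u,v) scales areas by 2.
u-values: 4, -6, -1, -4, 10; range = 10 − (-6) = 16.
v-values: 6, -6, -3, -4, -2; range = 6 − (-6) = 12.
Area = (16 × 12) / 2 = 96.

96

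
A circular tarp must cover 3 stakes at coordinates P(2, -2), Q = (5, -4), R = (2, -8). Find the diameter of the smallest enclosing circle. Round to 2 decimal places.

Side lengths²: PQ² = 13, PR² = 36, QR² = 25.
Since PR² = 36 < 25 + 13 = 38, the triangle is acute, so the smallest enclosing circle is the circumcircle.
Circumcentre = (13/6, -5), r² = 325/36.
Diameter = 2r = 2√(325/36) ≈ 6.01.

6.01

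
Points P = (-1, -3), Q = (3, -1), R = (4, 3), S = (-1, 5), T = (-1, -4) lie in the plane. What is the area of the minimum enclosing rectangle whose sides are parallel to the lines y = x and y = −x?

60

In coordinates u = x + y, v = x − y the rectangle is axis-aligned; the map (x,y)→(u,v) scales areas by 2.
u-values: -4, 2, 7, 4, -5; range = 7 − (-5) = 12.
v-values: 2, 4, 1, -6, 3; range = 4 − (-6) = 10.
Area = (12 × 10) / 2 = 60.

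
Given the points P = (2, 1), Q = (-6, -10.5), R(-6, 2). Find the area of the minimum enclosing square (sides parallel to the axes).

156.25

The bounding box has width 8 and height 12.5.
An axis-aligned square enclosing the set must have side ≥ max(width, height).
So the minimum side is max(8, 12.5) = 12.5.
Area = 12.5² = 156.25.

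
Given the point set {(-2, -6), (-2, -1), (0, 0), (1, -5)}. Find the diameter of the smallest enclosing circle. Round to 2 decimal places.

The farthest pair is (-2, -6)–(0, 0) with squared distance 40. The circle on this segment as diameter has centre (-1, -3) and r² = 40/4 = 10.
Check (-2, -1): distance² to centre = 5 ≤ 10, so it lies inside.
All remaining points lie in this disk, and no smaller disk contains both endpoints, so this is the minimum enclosing circle.
Diameter = 2r = 2√10 ≈ 6.32.

6.32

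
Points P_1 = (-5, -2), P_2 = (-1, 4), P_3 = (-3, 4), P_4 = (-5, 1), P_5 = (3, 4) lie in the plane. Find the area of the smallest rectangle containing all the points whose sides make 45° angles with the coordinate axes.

In coordinates u = x + y, v = x − y the rectangle is axis-aligned; the map (x,y)→(u,v) scales areas by 2.
u-values: -7, 3, 1, -4, 7; range = 7 − (-7) = 14.
v-values: -3, -5, -7, -6, -1; range = -1 − (-7) = 6.
Area = (14 × 6) / 2 = 42.

42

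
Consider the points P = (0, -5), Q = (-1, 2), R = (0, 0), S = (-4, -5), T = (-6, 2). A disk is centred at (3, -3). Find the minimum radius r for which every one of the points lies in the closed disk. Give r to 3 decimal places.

The required radius is the distance from (3, -3) to the farthest point.
Squared distances: 13, 41, 18, 53, 106.
Maximum is 106, attained at T.
r = √106 ≈ 10.296.

10.296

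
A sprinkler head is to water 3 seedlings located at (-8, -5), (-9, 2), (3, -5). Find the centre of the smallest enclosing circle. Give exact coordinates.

Call the three points A, B, C in the order given.
Side lengths²: AB² = 50, AC² = 121, BC² = 193.
Since BC² = 193 ≥ 121 + 50 = 171, the angle opposite BC is not acute, so the smallest enclosing circle has BC as diameter.
Centre = midpoint of BC = (-3, -1.5), r² = 193/4 = 48.25.
Centre = (-3, -1.5).

(-3, -1.5)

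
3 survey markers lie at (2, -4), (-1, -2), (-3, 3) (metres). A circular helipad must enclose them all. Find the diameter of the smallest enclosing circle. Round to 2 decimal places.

Call the three points A, B, C in the order given.
Side lengths²: AB² = 13, AC² = 74, BC² = 29.
Since AC² = 74 ≥ 29 + 13 = 42, the angle opposite AC is not acute, so the smallest enclosing circle has AC as diameter.
Centre = midpoint of AC = (-0.5, -0.5), r² = 74/4 = 18.5.
Diameter = 2r = 2√(18.5) ≈ 8.60.

8.60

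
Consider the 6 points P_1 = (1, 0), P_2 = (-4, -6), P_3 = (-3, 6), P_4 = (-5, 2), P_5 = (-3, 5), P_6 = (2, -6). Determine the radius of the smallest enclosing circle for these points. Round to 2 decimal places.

The minimum enclosing circle of a finite set is fixed by two of the points (as a diameter) or three (as a circumcircle).
The minimum enclosing circle is determined by three boundary points: P_2, P_3, P_6.
Their circumcentre is (-1, -5/24) with r² = 24505/576.
The farthest remaining point P_5 is at distance² 17929/576 ≤ 24505/576.
r = √(24505/576) ≈ 6.52.

6.52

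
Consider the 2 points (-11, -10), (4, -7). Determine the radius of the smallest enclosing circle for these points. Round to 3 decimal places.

The smallest circle enclosing two points has them as diameter endpoints.
Centre = midpoint = (-3.5, -8.5); r² = |(-11, -10)−(4, -7)|²/4 = 234/4 = 58.5.
r = √(58.5) ≈ 7.649.

7.649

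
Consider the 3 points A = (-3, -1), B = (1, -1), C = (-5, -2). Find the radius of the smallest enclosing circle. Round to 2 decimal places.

Side lengths²: AB² = 16, AC² = 5, BC² = 37.
Since BC² = 37 ≥ 16 + 5 = 21, the angle opposite BC is not acute, so the smallest enclosing circle has BC as diameter.
Centre = midpoint of BC = (-2, -1.5), r² = 37/4 = 9.25.
r = √(9.25) ≈ 3.04.

3.04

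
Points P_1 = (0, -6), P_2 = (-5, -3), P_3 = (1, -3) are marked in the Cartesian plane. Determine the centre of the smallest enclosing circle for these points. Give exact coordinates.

(-2, -11/3)

Side lengths²: P_1P_2² = 34, P_1P_3² = 10, P_2P_3² = 36.
Since P_2P_3² = 36 < 34 + 10 = 44, the triangle is acute, so the smallest enclosing circle is the circumcircle.
Circumcentre = (-2, -11/3), r² = 85/9.
Centre = (-2, -11/3).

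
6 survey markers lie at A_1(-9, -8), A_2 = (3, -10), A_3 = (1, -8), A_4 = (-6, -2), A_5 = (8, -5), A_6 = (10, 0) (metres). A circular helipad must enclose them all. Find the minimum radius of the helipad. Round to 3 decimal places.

By Welzl's lemma the MEC is supported by two points (diametrically opposite) or three points (on a circumcircle).
The farthest pair is A_1–A_6 with squared distance 425. The circle on this segment as diameter has centre (0.5, -4) and r² = 425/4 = 106.25.
Check A_2: distance² to centre = 42.25 ≤ 106.25, so it lies inside.
All remaining points lie in this disk, and no smaller disk contains both endpoints, so this is the minimum enclosing circle.
r = √(106.25) ≈ 10.308.

10.308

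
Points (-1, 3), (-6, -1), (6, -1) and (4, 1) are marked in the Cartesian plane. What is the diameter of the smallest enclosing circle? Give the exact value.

The minimum enclosing circle of a finite set is fixed by two of the points (as a diameter) or three (as a circumcircle).
The farthest pair is (-6, -1)–(6, -1) with squared distance 144. The circle on this segment as diameter has centre (0, -1) and r² = 144/4 = 36.
Check (-1, 3): distance² to centre = 17 ≤ 36, so it lies inside.
All remaining points lie in this disk, and no smaller disk contains both endpoints, so this is the minimum enclosing circle.
Diameter = 2r = 2√36 = 12.

12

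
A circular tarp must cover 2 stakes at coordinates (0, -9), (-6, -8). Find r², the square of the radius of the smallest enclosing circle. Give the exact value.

9.25

The smallest circle enclosing two points has them as diameter endpoints.
Centre = midpoint = (-3, -8.5); r² = |(0, -9)−(-6, -8)|²/4 = 37/4 = 9.25.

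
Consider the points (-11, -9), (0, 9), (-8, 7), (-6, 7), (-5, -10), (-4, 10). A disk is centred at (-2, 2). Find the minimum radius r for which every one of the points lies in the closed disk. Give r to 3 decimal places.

The required radius is the distance from (-2, 2) to the farthest point.
Squared distances: 202, 53, 61, 41, 153, 68.
Maximum is 202, attained at (-11, -9).
r = √202 ≈ 14.213.

14.213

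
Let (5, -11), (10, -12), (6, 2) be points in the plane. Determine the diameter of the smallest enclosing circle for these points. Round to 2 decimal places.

Call the three points A, B, C in the order given.
Side lengths²: AB² = 26, AC² = 170, BC² = 212.
Since BC² = 212 ≥ 170 + 26 = 196, the angle opposite BC is not acute, so the smallest enclosing circle has BC as diameter.
Centre = midpoint of BC = (8, -5), r² = 212/4 = 53.
Diameter = 2r = 2√53 ≈ 14.56.

14.56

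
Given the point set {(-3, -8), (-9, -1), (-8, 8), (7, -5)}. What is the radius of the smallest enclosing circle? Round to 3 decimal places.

9.925

The minimum enclosing circle of a finite set is fixed by two of the points (as a diameter) or three (as a circumcircle).
The farthest pair is (-8, 8)–(7, -5) with squared distance 394. The circle on this segment as diameter has centre (-0.5, 1.5) and r² = 394/4 = 98.5.
Check (-3, -8): distance² to centre = 96.5 ≤ 98.5, so it lies inside.
All remaining points lie in this disk, and no smaller disk contains both endpoints, so this is the minimum enclosing circle.
r = √(98.5) ≈ 9.925.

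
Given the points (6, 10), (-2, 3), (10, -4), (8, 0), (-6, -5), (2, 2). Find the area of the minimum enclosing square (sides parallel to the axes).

The bounding box has width 16 and height 15.
An axis-aligned square enclosing the set must have side ≥ max(width, height).
So the minimum side is max(16, 15) = 16.
Area = 16² = 256.

256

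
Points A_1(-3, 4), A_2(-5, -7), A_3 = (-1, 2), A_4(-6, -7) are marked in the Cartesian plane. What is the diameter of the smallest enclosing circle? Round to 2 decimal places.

The farthest pair is A_1–A_4 with squared distance 130. The circle on this segment as diameter has centre (-4.5, -1.5) and r² = 130/4 = 32.5.
Check A_2: distance² to centre = 30.5 ≤ 32.5, so it lies inside.
All remaining points lie in this disk, and no smaller disk contains both endpoints, so this is the minimum enclosing circle.
Diameter = 2r = 2√(32.5) ≈ 11.40.

11.40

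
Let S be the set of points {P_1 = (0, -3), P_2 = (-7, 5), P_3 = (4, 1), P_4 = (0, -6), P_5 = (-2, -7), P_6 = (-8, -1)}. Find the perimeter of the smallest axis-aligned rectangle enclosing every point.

48

Width = max x − min x = 4 − (-8) = 12.
Height = max y − min y = 5 − (-7) = 12.
Perimeter = 2(12 + 12) = 48.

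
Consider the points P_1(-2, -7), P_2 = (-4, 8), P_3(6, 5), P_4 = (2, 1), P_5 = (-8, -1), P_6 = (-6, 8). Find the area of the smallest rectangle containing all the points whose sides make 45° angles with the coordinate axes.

In coordinates u = x + y, v = x − y the rectangle is axis-aligned; the map (x,y)→(u,v) scales areas by 2.
u-values: -9, 4, 11, 3, -9, 2; range = 11 − (-9) = 20.
v-values: 5, -12, 1, 1, -7, -14; range = 5 − (-14) = 19.
Area = (20 × 19) / 2 = 190.

190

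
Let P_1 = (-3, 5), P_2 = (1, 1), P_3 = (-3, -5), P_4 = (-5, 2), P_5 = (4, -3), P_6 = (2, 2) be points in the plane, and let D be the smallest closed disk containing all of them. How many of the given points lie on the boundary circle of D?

3

A smallest enclosing disk is always determined by at most three of the input points on its boundary.
The minimum enclosing circle is determined by three boundary points: P_1, P_3, P_5.
Their circumcentre is (-9/14, 0) with r² = 5989/196.
The farthest remaining point P_4 is at distance² 4505/196 ≤ 5989/196.
The points at distance exactly r from the centre are P_1, P_3, P_5 — 3 points.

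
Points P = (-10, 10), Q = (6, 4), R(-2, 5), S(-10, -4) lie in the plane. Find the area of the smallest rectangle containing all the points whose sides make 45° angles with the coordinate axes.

264

In coordinates u = x + y, v = x − y the rectangle is axis-aligned; the map (x,y)→(u,v) scales areas by 2.
u-values: 0, 10, 3, -14; range = 10 − (-14) = 24.
v-values: -20, 2, -7, -6; range = 2 − (-20) = 22.
Area = (24 × 22) / 2 = 264.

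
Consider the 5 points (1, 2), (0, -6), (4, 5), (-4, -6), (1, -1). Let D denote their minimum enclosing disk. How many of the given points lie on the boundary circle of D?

2

By Welzl's lemma the MEC is supported by two points (diametrically opposite) or three points (on a circumcircle).
The farthest pair is (4, 5)–(-4, -6) with squared distance 185. The circle on this segment as diameter has centre (0, -0.5) and r² = 185/4 = 46.25.
Check (1, 2): distance² to centre = 7.25 ≤ 46.25, so it lies inside.
All remaining points lie in this disk, and no smaller disk contains both endpoints, so this is the minimum enclosing circle.
The points at distance exactly r from the centre are (4, 5), (-4, -6) — 2 points.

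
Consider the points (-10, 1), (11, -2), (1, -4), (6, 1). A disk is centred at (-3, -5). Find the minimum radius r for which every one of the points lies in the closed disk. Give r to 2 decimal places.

14.32

The required radius is the distance from (-3, -5) to the farthest point.
Squared distances: 85, 205, 17, 117.
Maximum is 205, attained at (11, -2).
r = √205 ≈ 14.32.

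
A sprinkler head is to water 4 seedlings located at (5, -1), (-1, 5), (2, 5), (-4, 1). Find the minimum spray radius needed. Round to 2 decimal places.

4.66

The minimum enclosing circle is determined by three boundary points: (5, -1), (-1, 5), (-4, 1).
Their circumcentre is (9/14, 9/14) with r² = 2125/98.
The farthest remaining point (2, 5) is at distance² 2041/98 ≤ 2125/98.
r = √(2125/98) ≈ 4.66.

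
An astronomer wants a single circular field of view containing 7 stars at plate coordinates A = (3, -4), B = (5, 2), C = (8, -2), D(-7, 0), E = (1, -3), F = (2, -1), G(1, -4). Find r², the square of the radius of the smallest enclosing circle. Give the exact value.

The minimum enclosing circle of a finite set is fixed by two of the points (as a diameter) or three (as a circumcircle).
The farthest pair is C–D with squared distance 229. The circle on this segment as diameter has centre (0.5, -1) and r² = 229/4 = 57.25.
Check A: distance² to centre = 15.25 ≤ 57.25, so it lies inside.
All remaining points lie in this disk, and no smaller disk contains both endpoints, so this is the minimum enclosing circle.

57.25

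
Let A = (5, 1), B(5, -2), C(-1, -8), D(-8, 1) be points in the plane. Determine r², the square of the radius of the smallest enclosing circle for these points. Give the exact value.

By Welzl's lemma the MEC is supported by two points (diametrically opposite) or three points (on a circumcircle).
The minimum enclosing circle is determined by three boundary points: A, C, D.
Their circumcentre is (-1.5, -7/6) with r² = 845/18.
The farthest remaining point B is at distance² 773/18 ≤ 845/18.

845/18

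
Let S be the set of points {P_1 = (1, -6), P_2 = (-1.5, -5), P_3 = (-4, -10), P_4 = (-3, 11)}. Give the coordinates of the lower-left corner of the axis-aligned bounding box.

(-4, -10)

x-range [-4, 1], y-range [-10, 11].
The lower-left corner is (-4, -10).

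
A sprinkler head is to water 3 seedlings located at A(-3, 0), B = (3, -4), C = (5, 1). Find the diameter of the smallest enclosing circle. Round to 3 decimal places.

8.239

Side lengths²: AB² = 52, AC² = 65, BC² = 29.
Since AC² = 65 < 52 + 29 = 81, the triangle is acute, so the smallest enclosing circle is the circumcircle.
Circumcentre = (21/19, -13/38), r² = 24505/1444.
Diameter = 2r = 2√(24505/1444) ≈ 8.239.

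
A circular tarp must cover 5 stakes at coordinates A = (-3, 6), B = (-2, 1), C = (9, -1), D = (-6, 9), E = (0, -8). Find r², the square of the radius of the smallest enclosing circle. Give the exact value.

1625/18

By Welzl's lemma the MEC is supported by two points (diametrically opposite) or three points (on a circumcircle).
The minimum enclosing circle is determined by three boundary points: C, D, E.
Their circumcentre is (-1/6, 1.5) with r² = 1625/18.
The farthest remaining point A is at distance² 509/18 ≤ 1625/18.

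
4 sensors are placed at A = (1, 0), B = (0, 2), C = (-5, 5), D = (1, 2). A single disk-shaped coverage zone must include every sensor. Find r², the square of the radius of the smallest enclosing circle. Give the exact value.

15.25

By Welzl's lemma the MEC is supported by two points (diametrically opposite) or three points (on a circumcircle).
The farthest pair is A–C with squared distance 61. The circle on this segment as diameter has centre (-2, 2.5) and r² = 61/4 = 15.25.
Check B: distance² to centre = 4.25 ≤ 15.25, so it lies inside.
All remaining points lie in this disk, and no smaller disk contains both endpoints, so this is the minimum enclosing circle.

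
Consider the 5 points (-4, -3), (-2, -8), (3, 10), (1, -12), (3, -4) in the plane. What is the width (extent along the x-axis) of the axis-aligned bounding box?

max x = 3, min x = -4, so width = 7.

7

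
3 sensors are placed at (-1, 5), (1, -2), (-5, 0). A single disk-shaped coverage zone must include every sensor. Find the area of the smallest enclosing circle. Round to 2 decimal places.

47.28

Call the three points A, B, C in the order given.
Side lengths²: AB² = 53, AC² = 41, BC² = 40.
Since AB² = 53 < 41 + 40 = 81, the triangle is acute, so the smallest enclosing circle is the circumcircle.
Circumcentre = (-49/38, 43/38), r² = 10865/722.
Area = π·r² = π·10865/722 ≈ 47.28.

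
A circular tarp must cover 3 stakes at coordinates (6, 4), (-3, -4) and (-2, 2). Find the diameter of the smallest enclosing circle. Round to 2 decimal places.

12.04

Call the three points A, B, C in the order given.
Side lengths²: AB² = 145, AC² = 68, BC² = 37.
Since AB² = 145 ≥ 68 + 37 = 105, the angle opposite AB is not acute, so the smallest enclosing circle has AB as diameter.
Centre = midpoint of AB = (1.5, 0), r² = 145/4 = 36.25.
Diameter = 2r = 2√(36.25) ≈ 12.04.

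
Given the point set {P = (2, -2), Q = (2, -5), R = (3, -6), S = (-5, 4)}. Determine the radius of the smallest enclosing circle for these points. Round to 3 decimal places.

By Welzl's lemma the MEC is supported by two points (diametrically opposite) or three points (on a circumcircle).
The farthest pair is R–S with squared distance 164. The circle on this segment as diameter has centre (-1, -1) and r² = 164/4 = 41.
Check P: distance² to centre = 10 ≤ 41, so it lies inside.
All remaining points lie in this disk, and no smaller disk contains both endpoints, so this is the minimum enclosing circle.
r = √41 ≈ 6.403.

6.403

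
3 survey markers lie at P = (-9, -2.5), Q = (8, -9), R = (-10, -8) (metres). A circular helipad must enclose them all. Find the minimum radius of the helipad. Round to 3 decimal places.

9.171

Side lengths²: PQ² = 331.25, PR² = 31.25, QR² = 325.
Since PQ² = 331.25 < 325 + 31.25 = 356.25, the triangle is acute, so the smallest enclosing circle is the circumcircle.
Circumcentre = (-0.90625, -6.8125), r² = 84.1064453125.
r = √(84.1064453125) ≈ 9.171.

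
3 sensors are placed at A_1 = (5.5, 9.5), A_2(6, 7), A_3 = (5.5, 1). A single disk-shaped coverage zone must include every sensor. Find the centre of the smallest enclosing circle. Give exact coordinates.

Side lengths²: A_1A_2² = 6.5, A_1A_3² = 72.25, A_2A_3² = 36.25.
Since A_1A_3² = 72.25 ≥ 36.25 + 6.5 = 42.75, the angle opposite A_1A_3 is not acute, so the smallest enclosing circle has A_1A_3 as diameter.
Centre = midpoint of A_1A_3 = (5.5, 5.25), r² = 72.25/4 = 18.0625.
Centre = (5.5, 5.25).

(5.5, 5.25)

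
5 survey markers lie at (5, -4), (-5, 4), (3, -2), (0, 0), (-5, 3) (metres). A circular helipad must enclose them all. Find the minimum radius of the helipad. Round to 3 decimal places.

6.403

The farthest pair is (5, -4)–(-5, 4) with squared distance 164. The circle on this segment as diameter has centre (0, 0) and r² = 164/4 = 41.
Check (3, -2): distance² to centre = 13 ≤ 41, so it lies inside.
All remaining points lie in this disk, and no smaller disk contains both endpoints, so this is the minimum enclosing circle.
r = √41 ≈ 6.403.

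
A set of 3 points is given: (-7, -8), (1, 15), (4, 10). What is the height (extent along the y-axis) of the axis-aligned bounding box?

23

max y = 15, min y = -8, so height = 23.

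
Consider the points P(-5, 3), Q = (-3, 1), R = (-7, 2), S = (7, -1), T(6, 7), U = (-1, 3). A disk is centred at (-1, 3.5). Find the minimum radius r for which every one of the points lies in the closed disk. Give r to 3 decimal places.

9.179

The required radius is the distance from (-1, 3.5) to the farthest point.
Squared distances: 16.25, 10.25, 38.25, 84.25, 61.25, 0.25.
Maximum is 84.25, attained at S.
r = √(84.25) ≈ 9.179.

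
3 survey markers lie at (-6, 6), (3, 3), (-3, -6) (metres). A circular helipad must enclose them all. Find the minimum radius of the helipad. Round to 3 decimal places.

6.411

Call the three points A, B, C in the order given.
Side lengths²: AB² = 90, AC² = 153, BC² = 117.
Since AC² = 153 < 117 + 90 = 207, the triangle is acute, so the smallest enclosing circle is the circumcircle.
Circumcentre = (-63/22, 9/22), r² = 9945/242.
r = √(9945/242) ≈ 6.411.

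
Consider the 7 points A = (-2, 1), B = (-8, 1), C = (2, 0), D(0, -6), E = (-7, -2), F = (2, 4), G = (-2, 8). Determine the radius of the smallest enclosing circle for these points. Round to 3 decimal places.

By Welzl's lemma the MEC is supported by two points (diametrically opposite) or three points (on a circumcircle).
The farthest pair is D–G with squared distance 200. The circle on this segment as diameter has centre (-1, 1) and r² = 200/4 = 50.
Check A: distance² to centre = 1 ≤ 50, so it lies inside.
All remaining points lie in this disk, and no smaller disk contains both endpoints, so this is the minimum enclosing circle.
r = √50 ≈ 7.071.

7.071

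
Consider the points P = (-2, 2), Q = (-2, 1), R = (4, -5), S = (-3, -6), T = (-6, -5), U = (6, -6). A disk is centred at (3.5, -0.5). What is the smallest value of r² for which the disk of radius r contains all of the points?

The required radius is the distance from (3.5, -0.5) to the farthest point.
Squared distances: 36.5, 32.5, 20.5, 72.5, 110.5, 36.5.
Maximum is 110.5, attained at T.

110.5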